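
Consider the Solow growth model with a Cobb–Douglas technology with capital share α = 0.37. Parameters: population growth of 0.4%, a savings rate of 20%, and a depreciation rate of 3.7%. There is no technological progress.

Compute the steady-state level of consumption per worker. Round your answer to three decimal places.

c* ≈ 2.029

Steady state requires s·f(k) = (n + δ)·k, i.e. s·k^α = (n + δ)·k.
Rearranging, k^(1−α) = s / (n + δ).
k^0.63 = 0.20 / (0.004 + 0.037) = 0.20 / 0.041 = 4.8780
k* = 4.8780^(1/0.63) ≈ 12.3722
y* = (k*)^α = 12.3722^0.37 ≈ 2.5363
c* = (1 − s)·y* = (1 − 0.20) × 2.5363 ≈ 2.0290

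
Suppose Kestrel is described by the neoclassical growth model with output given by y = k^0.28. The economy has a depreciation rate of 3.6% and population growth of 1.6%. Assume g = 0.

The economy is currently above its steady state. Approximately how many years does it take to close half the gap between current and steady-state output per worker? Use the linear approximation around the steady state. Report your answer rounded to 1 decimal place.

Near the steady state the convergence rate is λ = (1 − α)(n + δ).
λ = (1 − 0.28) × 0.052 = 0.72 × 0.052 = 0.03744
Half-life = ln 2 / λ = 0.6931 / 0.03744 ≈ 18.51 years

t_½ ≈ 18.5 years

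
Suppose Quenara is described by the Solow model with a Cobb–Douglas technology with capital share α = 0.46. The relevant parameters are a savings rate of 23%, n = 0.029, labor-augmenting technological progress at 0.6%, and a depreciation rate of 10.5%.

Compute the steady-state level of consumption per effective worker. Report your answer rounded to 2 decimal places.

Steady state requires s·f(k) = (n + g + δ)·k, i.e. s·k^α = (n + g + δ)·k.
Dividing both sides by k: k^(1−α) = s / (n + g + δ).
k^0.54 = 0.23 / (0.029 + 0.006 + 0.105) = 0.23 / 0.140 = 1.6429
k* = 1.6429^(1/0.54) ≈ 2.5077
y* = (k*)^α = 2.5077^0.46 ≈ 1.5264
c* = (1 − s)·y* = (1 − 0.23) × 1.5264 ≈ 1.1753

c* = 1.18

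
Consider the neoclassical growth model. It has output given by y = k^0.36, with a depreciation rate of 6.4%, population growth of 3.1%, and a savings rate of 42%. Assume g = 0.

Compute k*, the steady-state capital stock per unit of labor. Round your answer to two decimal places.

In steady state, investment equals break-even investment: s·k^α = (n + δ)·k.
Rearranging, k^(1−α) = s / (n + δ).
k^0.64 = 0.42 / (0.031 + 0.064) = 0.42 / 0.095 = 4.4211
k* = 4.4211^(1/0.64) ≈ 10.2010

k* = 10.20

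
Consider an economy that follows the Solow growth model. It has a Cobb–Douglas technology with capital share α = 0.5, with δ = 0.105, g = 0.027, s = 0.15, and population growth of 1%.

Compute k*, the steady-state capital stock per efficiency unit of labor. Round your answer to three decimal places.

At the steady state, Δk = 0, so s·k^α = (n + g + δ)·k.
Rearranging, k^(1−α) = s / (n + g + δ).
k^0.5 = 0.15 / (0.010 + 0.027 + 0.105) = 0.15 / 0.142 = 1.0563
k* = 1.0563^(1/0.5) ≈ 1.1158

k* = 1.116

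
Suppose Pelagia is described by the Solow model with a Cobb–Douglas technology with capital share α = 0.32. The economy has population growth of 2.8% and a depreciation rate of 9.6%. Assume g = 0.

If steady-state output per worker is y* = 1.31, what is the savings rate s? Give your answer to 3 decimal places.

s ≈ 0.220

At the steady state, Δk = 0, so s·k^α = (n + δ)·k.
Since y* = [s/(n + δ)]^(α/(1−α)), we have s/(n + δ) = (y*)^((1−α)/α) = 1.31^2.125 = 1.7750.
Therefore s = 1.7750 × (n + δ) = 1.7750 × 0.124 = 0.2201.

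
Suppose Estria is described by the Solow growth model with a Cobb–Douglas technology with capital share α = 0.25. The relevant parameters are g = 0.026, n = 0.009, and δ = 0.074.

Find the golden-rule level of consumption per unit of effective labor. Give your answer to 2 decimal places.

c_gold ≈ 0.99

At the golden rule, f'(k) = n + g + δ, so α·k^(α−1) = n + g + δ and k_gold = (α/(n + g + δ))^(1/(1−α)).
k_gold = (0.25/0.109)^(1/0.75) = 2.2936^1.3333 ≈ 3.0247
c_gold = f(k_gold) − (n + g + δ)·k_gold = 1.3188 − 0.109×3.0247 ≈ 0.9891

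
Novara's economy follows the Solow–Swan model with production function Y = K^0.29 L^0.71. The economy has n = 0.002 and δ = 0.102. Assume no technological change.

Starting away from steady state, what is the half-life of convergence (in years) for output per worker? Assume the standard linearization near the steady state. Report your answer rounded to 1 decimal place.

Near the steady state the convergence rate is λ = (1 − α)(n + δ).
λ = (1 − 0.29) × 0.104 = 0.71 × 0.104 = 0.07384
Half-life = ln 2 / λ = 0.6931 / 0.07384 ≈ 9.39 years

half-life ≈ 9.4 years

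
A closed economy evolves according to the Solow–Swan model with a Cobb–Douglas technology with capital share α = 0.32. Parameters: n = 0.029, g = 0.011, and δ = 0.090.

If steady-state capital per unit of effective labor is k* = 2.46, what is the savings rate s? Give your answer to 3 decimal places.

Steady state requires s·f(k) = (n + g + δ)·k, i.e. s·k^α = (n + g + δ)·k.
So s / (n + g + δ) = (k*)^(1−α) = 2.46^0.68 = 1.8443.
Therefore s = 1.8443 × (n + g + δ) = 1.8443 × 0.130 = 0.2398.

s ≈ 0.240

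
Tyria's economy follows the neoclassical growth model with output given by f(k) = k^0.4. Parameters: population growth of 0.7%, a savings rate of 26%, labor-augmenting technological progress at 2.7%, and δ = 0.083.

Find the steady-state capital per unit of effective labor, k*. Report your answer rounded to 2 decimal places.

Steady state requires s·f(k) = (n + g + δ)·k, i.e. s·k^α = (n + g + δ)·k.
Rearranging, k^(1−α) = s / (n + g + δ).
k^0.6 = 0.26 / (0.007 + 0.027 + 0.083) = 0.26 / 0.117 = 2.2222
k* = 2.2222^(1/0.6) ≈ 3.7842

k* = 3.78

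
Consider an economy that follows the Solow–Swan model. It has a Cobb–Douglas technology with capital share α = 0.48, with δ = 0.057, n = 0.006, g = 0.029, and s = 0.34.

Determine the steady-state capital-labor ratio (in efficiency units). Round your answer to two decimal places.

k* = 12.35

In steady state, investment equals break-even investment: s·k^α = (n + g + δ)·k.
Dividing both sides by k: k^(1−α) = s / (n + g + δ).
k^0.52 = 0.34 / (0.006 + 0.029 + 0.057) = 0.34 / 0.092 = 3.6957
k* = 3.6957^(1/0.52) ≈ 12.3516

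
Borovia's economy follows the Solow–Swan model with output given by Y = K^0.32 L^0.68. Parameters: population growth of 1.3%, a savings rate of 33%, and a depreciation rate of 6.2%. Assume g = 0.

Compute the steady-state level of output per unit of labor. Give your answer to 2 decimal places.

At the steady state, Δk = 0, so s·k^α = (n + δ)·k.
Rearranging, k^(1−α) = s / (n + δ).
k^0.68 = 0.33 / (0.013 + 0.062) = 0.33 / 0.075 = 4.4000
k* = 4.4000^(1/0.68) ≈ 8.8360
y* = (k*)^α = 8.8360^0.32 ≈ 2.0082

y* = 2.01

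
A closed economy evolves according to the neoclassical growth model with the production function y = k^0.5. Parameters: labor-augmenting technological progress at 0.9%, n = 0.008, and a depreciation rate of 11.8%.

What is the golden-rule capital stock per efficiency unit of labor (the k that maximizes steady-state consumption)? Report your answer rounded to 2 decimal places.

k_gold ≈ 13.72

The golden rule sets f'(k) = n + g + δ, i.e. α·k^(α−1) = n + g + δ.
So k^(1−α) = α / (n + g + δ) = 0.5 / 0.135 = 3.7037.
k_gold = 3.7037^(1/0.5) ≈ 13.7174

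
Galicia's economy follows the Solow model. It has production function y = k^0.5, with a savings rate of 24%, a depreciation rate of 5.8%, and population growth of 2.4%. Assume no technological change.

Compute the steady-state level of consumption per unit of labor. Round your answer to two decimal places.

c* = 2.22

Steady state requires s·f(k) = (n + δ)·k, i.e. s·k^α = (n + δ)·k.
Dividing both sides by k: k^(1−α) = s / (n + δ).
k^0.5 = 0.24 / (0.024 + 0.058) = 0.24 / 0.082 = 2.9268
k* = 2.9268^(1/0.5) ≈ 8.5662
y* = (k*)^α = 8.5662^0.5 ≈ 2.9268
c* = (1 − s)·y* = (1 − 0.24) × 2.9268 ≈ 2.2244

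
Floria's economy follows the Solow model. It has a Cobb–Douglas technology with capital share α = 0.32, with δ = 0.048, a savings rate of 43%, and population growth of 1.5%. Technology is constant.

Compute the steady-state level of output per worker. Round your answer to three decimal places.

y* ≈ 2.469

At the steady state, Δk = 0, so s·k^α = (n + δ)·k.
Dividing both sides by k: k^(1−α) = s / (n + δ).
k^0.68 = 0.43 / (0.015 + 0.048) = 0.43 / 0.063 = 6.8254
k* = 6.8254^(1/0.68) ≈ 16.8523
y* = (k*)^α = 16.8523^0.32 ≈ 2.4691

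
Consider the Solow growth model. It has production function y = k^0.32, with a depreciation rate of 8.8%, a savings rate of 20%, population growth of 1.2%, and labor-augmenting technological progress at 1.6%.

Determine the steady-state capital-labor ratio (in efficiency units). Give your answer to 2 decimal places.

k* = 2.23

At the steady state, Δk = 0, so s·k^α = (n + g + δ)·k.
Rearranging, k^(1−α) = s / (n + g + δ).
k^0.68 = 0.20 / (0.012 + 0.016 + 0.088) = 0.20 / 0.116 = 1.7241
k* = 1.7241^(1/0.68) ≈ 2.2279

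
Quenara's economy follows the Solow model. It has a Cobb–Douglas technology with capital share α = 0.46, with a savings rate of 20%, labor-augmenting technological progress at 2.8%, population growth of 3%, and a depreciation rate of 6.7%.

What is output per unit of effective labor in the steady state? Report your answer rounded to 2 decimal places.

At the steady state, Δk = 0, so s·k^α = (n + g + δ)·k.
Dividing both sides by k: k^(1−α) = s / (n + g + δ).
k^0.54 = 0.20 / (0.030 + 0.028 + 0.067) = 0.20 / 0.125 = 1.6000
k* = 1.6000^(1/0.54) ≈ 2.3878
y* = (k*)^α = 2.3878^0.46 ≈ 1.4924

y* = 1.49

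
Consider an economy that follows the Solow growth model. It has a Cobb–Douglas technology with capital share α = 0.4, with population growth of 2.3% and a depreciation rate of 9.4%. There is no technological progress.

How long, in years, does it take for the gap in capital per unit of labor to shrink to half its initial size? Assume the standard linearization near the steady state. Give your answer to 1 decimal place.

half-life ≈ 9.9 years

Near the steady state the convergence rate is λ = (1 − α)(n + δ).
λ = (1 − 0.4) × 0.117 = 0.6 × 0.117 = 0.0702
Half-life = ln 2 / λ = 0.6931 / 0.0702 ≈ 9.87 years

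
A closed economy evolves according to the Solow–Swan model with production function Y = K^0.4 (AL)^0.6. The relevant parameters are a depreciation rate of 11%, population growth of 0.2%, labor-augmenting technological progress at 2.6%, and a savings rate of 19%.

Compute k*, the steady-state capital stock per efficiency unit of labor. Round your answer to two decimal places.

k* ≈ 1.70

In steady state, investment equals break-even investment: s·k^α = (n + g + δ)·k.
Dividing both sides by k: k^(1−α) = s / (n + g + δ).
k^0.6 = 0.19 / (0.002 + 0.026 + 0.110) = 0.19 / 0.138 = 1.3768
k* = 1.3768^(1/0.6) ≈ 1.7039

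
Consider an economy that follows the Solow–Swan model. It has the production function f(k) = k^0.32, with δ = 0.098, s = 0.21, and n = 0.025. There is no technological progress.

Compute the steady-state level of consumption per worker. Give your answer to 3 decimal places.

At the steady state, Δk = 0, so s·k^α = (n + δ)·k.
Rearranging, k^(1−α) = s / (n + δ).
k^0.68 = 0.21 / (0.025 + 0.098) = 0.21 / 0.123 = 1.7073
k* = 1.7073^(1/0.68) ≈ 2.1960
y* = (k*)^α = 2.1960^0.32 ≈ 1.2862
c* = (1 − s)·y* = (1 − 0.21) × 1.2862 ≈ 1.0161

c* = 1.016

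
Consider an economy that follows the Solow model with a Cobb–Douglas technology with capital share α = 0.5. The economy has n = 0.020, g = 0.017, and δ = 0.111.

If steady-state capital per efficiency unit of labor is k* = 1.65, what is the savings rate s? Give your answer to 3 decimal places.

s ≈ 0.190

Steady state requires s·f(k) = (n + g + δ)·k, i.e. s·k^α = (n + g + δ)·k.
So s / (n + g + δ) = (k*)^(1−α) = 1.65^0.5 = 1.2845.
Therefore s = 1.2845 × (n + g + δ) = 1.2845 × 0.148 = 0.1901.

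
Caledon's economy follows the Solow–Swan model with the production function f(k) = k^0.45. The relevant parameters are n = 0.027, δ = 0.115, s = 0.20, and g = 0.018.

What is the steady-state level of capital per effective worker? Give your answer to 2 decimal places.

Steady state requires s·f(k) = (n + g + δ)·k, i.e. s·k^α = (n + g + δ)·k.
Dividing both sides by k: k^(1−α) = s / (n + g + δ).
k^0.55 = 0.20 / (0.027 + 0.018 + 0.115) = 0.20 / 0.160 = 1.2500
k* = 1.2500^(1/0.55) ≈ 1.5004

k* = 1.50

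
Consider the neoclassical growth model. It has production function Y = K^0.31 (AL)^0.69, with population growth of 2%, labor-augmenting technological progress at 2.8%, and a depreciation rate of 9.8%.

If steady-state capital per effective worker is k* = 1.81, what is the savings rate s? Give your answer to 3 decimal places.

s ≈ 0.220

Steady state requires s·f(k) = (n + g + δ)·k, i.e. s·k^α = (n + g + δ)·k.
So s / (n + g + δ) = (k*)^(1−α) = 1.81^0.69 = 1.5059.
Therefore s = 1.5059 × (n + g + δ) = 1.5059 × 0.146 = 0.2199.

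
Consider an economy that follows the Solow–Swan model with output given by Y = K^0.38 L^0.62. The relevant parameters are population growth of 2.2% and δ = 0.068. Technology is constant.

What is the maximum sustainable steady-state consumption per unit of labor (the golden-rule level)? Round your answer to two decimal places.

c_gold ≈ 1.50

At the golden rule, f'(k) = n + δ, so α·k^(α−1) = n + δ and k_gold = (α/(n + δ))^(1/(1−α)).
k_gold = (0.38/0.090)^(1/0.62) = 4.2222^1.6129 ≈ 10.2078
c_gold = f(k_gold) − (n + δ)·k_gold = 2.4177 − 0.090×10.2078 ≈ 1.4990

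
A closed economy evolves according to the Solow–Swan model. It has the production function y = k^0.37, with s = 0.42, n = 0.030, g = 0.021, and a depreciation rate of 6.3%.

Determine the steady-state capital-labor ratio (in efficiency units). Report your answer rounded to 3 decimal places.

Steady state requires s·f(k) = (n + g + δ)·k, i.e. s·k^α = (n + g + δ)·k.
Rearranging, k^(1−α) = s / (n + g + δ).
k^0.63 = 0.42 / (0.030 + 0.021 + 0.063) = 0.42 / 0.114 = 3.6842
k* = 3.6842^(1/0.63) ≈ 7.9242

k* ≈ 7.924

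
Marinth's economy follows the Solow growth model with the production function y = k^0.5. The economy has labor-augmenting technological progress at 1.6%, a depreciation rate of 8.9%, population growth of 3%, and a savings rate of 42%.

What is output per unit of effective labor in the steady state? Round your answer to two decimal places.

y* = 3.11

Steady state requires s·f(k) = (n + g + δ)·k, i.e. s·k^α = (n + g + δ)·k.
Dividing both sides by k: k^(1−α) = s / (n + g + δ).
k^0.5 = 0.42 / (0.030 + 0.016 + 0.089) = 0.42 / 0.135 = 3.1111
k* = 3.1111^(1/0.5) ≈ 9.6789
y* = (k*)^α = 9.6789^0.5 ≈ 3.1111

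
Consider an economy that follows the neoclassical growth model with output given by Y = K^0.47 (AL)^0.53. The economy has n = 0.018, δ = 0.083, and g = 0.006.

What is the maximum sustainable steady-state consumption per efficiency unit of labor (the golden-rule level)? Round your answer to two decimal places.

At the golden rule, f'(k) = n + g + δ, so α·k^(α−1) = n + g + δ and k_gold = (α/(n + g + δ))^(1/(1−α)).
k_gold = (0.47/0.107)^(1/0.53) = 4.3925^1.8868 ≈ 16.3181
c_gold = f(k_gold) − (n + g + δ)·k_gold = 3.7150 − 0.107×16.3181 ≈ 1.9690

c_gold ≈ 1.97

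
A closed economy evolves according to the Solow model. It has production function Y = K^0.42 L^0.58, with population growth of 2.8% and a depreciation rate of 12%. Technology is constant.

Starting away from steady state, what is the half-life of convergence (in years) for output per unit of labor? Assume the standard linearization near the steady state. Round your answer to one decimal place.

t_½ ≈ 8.1 years

Near the steady state the convergence rate is λ = (1 − α)(n + δ).
λ = (1 − 0.42) × 0.148 = 0.58 × 0.148 = 0.08584
Half-life = ln 2 / λ = 0.6931 / 0.08584 ≈ 8.07 years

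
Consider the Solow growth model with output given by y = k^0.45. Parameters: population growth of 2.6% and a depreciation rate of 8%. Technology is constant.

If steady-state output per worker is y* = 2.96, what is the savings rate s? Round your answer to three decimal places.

s ≈ 0.399

At the steady state, Δk = 0, so s·k^α = (n + δ)·k.
Since y* = [s/(n + δ)]^(α/(1−α)), we have s/(n + δ) = (y*)^((1−α)/α) = 2.96^1.2222 = 3.7671.
Therefore s = 3.7671 × (n + δ) = 3.7671 × 0.106 = 0.3993.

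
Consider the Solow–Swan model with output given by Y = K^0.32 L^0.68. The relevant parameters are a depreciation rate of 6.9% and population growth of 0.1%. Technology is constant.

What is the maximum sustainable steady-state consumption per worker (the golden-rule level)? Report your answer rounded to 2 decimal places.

At the golden rule, f'(k) = n + δ, so α·k^(α−1) = n + δ and k_gold = (α/(n + δ))^(1/(1−α)).
k_gold = (0.32/0.070)^(1/0.68) = 4.5714^1.4706 ≈ 9.3469
c_gold = f(k_gold) − (n + δ)·k_gold = 2.0446 − 0.070×9.3469 ≈ 1.3903

c_gold ≈ 1.39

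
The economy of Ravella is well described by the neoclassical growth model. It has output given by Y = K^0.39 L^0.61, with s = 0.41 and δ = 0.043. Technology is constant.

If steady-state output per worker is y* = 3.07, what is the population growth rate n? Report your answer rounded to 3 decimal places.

n ≈ 0.028

At the steady state, Δk = 0, so s·k^α = (n + δ)·k.
Since y* = [s/(n + δ)]^(α/(1−α)), we have s/(n + δ) = (y*)^((1−α)/α) = 3.07^1.5641 = 5.7801.
Therefore n + δ = s / 5.7801 = 0.41 / 5.7801 = 0.0709, so n = 0.0709 − 0.043 = 0.0279.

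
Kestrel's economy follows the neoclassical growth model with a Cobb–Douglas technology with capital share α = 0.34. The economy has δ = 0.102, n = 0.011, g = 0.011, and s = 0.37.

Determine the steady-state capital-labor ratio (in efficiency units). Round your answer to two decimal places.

k* ≈ 5.24

At the steady state, Δk = 0, so s·k^α = (n + g + δ)·k.
Rearranging, k^(1−α) = s / (n + g + δ).
k^0.66 = 0.37 / (0.011 + 0.011 + 0.102) = 0.37 / 0.124 = 2.9839
k* = 2.9839^(1/0.66) ≈ 5.2405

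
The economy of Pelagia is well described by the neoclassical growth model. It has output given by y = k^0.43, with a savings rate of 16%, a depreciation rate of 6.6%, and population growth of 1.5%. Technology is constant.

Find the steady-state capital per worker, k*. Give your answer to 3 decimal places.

In steady state, investment equals break-even investment: s·k^α = (n + δ)·k.
Dividing both sides by k: k^(1−α) = s / (n + δ).
k^0.57 = 0.16 / (0.015 + 0.066) = 0.16 / 0.081 = 1.9753
k* = 1.9753^(1/0.57) ≈ 3.3011

k* = 3.301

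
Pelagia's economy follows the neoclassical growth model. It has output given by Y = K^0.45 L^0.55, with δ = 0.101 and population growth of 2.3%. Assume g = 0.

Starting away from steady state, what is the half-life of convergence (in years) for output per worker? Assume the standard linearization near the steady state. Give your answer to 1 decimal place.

half-life ≈ 10.2 years

Near the steady state the convergence rate is λ = (1 − α)(n + δ).
λ = (1 − 0.45) × 0.124 = 0.55 × 0.124 = 0.0682
Half-life = ln 2 / λ = 0.6931 / 0.0682 ≈ 10.16 years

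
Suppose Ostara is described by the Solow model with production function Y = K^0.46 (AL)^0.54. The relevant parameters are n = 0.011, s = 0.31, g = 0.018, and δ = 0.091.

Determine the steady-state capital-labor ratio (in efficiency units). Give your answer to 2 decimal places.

Steady state requires s·f(k) = (n + g + δ)·k, i.e. s·k^α = (n + g + δ)·k.
Dividing both sides by k: k^(1−α) = s / (n + g + δ).
k^0.54 = 0.31 / (0.011 + 0.018 + 0.091) = 0.31 / 0.120 = 2.5833
k* = 2.5833^(1/0.54) ≈ 5.7981

k* ≈ 5.80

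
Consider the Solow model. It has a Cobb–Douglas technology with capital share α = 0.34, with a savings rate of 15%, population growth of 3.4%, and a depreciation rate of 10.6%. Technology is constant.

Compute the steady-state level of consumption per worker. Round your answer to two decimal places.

In steady state, investment equals break-even investment: s·k^α = (n + δ)·k.
Dividing both sides by k: k^(1−α) = s / (n + δ).
k^0.66 = 0.15 / (0.034 + 0.106) = 0.15 / 0.140 = 1.0714
k* = 1.0714^(1/0.66) ≈ 1.1101
y* = (k*)^α = 1.1101^0.34 ≈ 1.0362
c* = (1 − s)·y* = (1 − 0.15) × 1.0362 ≈ 0.8808

c* = 0.88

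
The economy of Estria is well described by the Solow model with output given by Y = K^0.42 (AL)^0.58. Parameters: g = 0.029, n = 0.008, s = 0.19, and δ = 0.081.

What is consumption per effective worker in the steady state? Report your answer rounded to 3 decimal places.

In steady state, investment equals break-even investment: s·k^α = (n + g + δ)·k.
Dividing both sides by k: k^(1−α) = s / (n + g + δ).
k^0.58 = 0.19 / (0.008 + 0.029 + 0.081) = 0.19 / 0.118 = 1.6102
k* = 1.6102^(1/0.58) ≈ 2.2735
y* = (k*)^α = 2.2735^0.42 ≈ 1.4119
c* = (1 − s)·y* = (1 − 0.19) × 1.4119 ≈ 1.1436

c* ≈ 1.144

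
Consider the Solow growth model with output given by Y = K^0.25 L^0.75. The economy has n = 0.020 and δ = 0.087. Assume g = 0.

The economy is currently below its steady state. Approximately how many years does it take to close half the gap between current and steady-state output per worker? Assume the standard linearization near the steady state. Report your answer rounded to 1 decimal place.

Near the steady state the convergence rate is λ = (1 − α)(n + δ).
λ = (1 − 0.25) × 0.107 = 0.75 × 0.107 = 0.08025
Half-life = ln 2 / λ = 0.6931 / 0.08025 ≈ 8.64 years

half-life ≈ 8.6 years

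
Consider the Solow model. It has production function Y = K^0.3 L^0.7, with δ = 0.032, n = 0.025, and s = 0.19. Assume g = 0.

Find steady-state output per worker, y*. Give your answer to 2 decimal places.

y* ≈ 1.68

At the steady state, Δk = 0, so s·k^α = (n + δ)·k.
Dividing both sides by k: k^(1−α) = s / (n + δ).
k^0.7 = 0.19 / (0.025 + 0.032) = 0.19 / 0.057 = 3.3333
k* = 3.3333^(1/0.7) ≈ 5.5842
y* = (k*)^α = 5.5842^0.3 ≈ 1.6753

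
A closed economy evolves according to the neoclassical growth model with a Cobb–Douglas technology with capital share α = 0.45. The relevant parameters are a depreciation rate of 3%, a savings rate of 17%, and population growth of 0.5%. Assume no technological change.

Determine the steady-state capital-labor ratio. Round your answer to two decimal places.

k* ≈ 17.70

At the steady state, Δk = 0, so s·k^α = (n + δ)·k.
Dividing both sides by k: k^(1−α) = s / (n + δ).
k^0.55 = 0.17 / (0.005 + 0.030) = 0.17 / 0.035 = 4.8571
k* = 4.8571^(1/0.55) ≈ 17.6994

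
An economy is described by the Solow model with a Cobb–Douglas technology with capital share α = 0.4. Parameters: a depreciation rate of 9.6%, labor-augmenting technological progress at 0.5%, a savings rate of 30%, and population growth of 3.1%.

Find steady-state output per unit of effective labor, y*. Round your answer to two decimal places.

y* ≈ 1.73

At the steady state, Δk = 0, so s·k^α = (n + g + δ)·k.
Dividing both sides by k: k^(1−α) = s / (n + g + δ).
k^0.6 = 0.30 / (0.031 + 0.005 + 0.096) = 0.30 / 0.132 = 2.2727
k* = 2.2727^(1/0.6) ≈ 3.9286
y* = (k*)^α = 3.9286^0.4 ≈ 1.7286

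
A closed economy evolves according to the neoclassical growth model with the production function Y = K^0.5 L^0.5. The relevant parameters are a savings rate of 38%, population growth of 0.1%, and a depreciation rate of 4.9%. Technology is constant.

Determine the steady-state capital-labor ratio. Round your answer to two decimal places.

k* ≈ 57.76

Steady state requires s·f(k) = (n + δ)·k, i.e. s·k^α = (n + δ)·k.
Rearranging, k^(1−α) = s / (n + δ).
k^0.5 = 0.38 / (0.001 + 0.049) = 0.38 / 0.050 = 7.6000
k* = 7.6000^(1/0.5) ≈ 57.7600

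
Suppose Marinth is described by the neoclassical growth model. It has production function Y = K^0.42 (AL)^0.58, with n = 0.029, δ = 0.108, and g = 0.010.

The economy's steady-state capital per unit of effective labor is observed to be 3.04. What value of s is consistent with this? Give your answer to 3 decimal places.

s ≈ 0.280

Steady state requires s·f(k) = (n + g + δ)·k, i.e. s·k^α = (n + g + δ)·k.
So s / (n + g + δ) = (k*)^(1−α) = 3.04^0.58 = 1.9058.
Therefore s = 1.9058 × (n + g + δ) = 1.9058 × 0.147 = 0.2802.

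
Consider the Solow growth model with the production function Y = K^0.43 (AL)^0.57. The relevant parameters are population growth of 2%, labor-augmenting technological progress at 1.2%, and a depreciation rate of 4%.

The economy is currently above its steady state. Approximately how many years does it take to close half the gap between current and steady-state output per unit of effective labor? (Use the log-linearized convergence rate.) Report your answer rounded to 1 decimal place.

Near the steady state the convergence rate is λ = (1 − α)(n + g + δ).
λ = (1 − 0.43) × 0.072 = 0.57 × 0.072 = 0.04104
Half-life = ln 2 / λ = 0.6931 / 0.04104 ≈ 16.89 years

about 16.9 years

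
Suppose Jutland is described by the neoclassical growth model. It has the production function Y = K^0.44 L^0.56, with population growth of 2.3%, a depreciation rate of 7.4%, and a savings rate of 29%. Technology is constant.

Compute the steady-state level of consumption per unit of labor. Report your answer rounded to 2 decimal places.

In steady state, investment equals break-even investment: s·k^α = (n + δ)·k.
Dividing both sides by k: k^(1−α) = s / (n + δ).
k^0.56 = 0.29 / (0.023 + 0.074) = 0.29 / 0.097 = 2.9897
k* = 2.9897^(1/0.56) ≈ 7.0686
y* = (k*)^α = 7.0686^0.44 ≈ 2.3643
c* = (1 − s)·y* = (1 − 0.29) × 2.3643 ≈ 1.6787

c* ≈ 1.68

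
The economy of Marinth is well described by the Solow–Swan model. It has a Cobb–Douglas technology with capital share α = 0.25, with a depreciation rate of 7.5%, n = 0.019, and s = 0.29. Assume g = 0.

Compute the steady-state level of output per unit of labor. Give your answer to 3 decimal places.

y* ≈ 1.456

At the steady state, Δk = 0, so s·k^α = (n + δ)·k.
Rearranging, k^(1−α) = s / (n + δ).
k^0.75 = 0.29 / (0.019 + 0.075) = 0.29 / 0.094 = 3.0851
k* = 3.0851^(1/0.75) ≈ 4.4912
y* = (k*)^α = 4.4912^0.25 ≈ 1.4558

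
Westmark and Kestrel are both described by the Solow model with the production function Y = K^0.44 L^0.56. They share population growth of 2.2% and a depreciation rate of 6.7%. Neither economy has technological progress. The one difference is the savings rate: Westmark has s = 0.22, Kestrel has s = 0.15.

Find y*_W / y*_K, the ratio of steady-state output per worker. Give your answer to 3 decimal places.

ratio ≈ 1.351

Steady-state y* = [s/(n + δ)]^(α/(1−α)), so the ratio is [ (s_W/(n + δ)_W) / (s_K/(n + δ)_K) ]^0.7857.
s_W/(n + δ)_W = 0.22/0.089 = 2.4719; s_K/(n + δ)_K = 0.15/0.089 = 1.6854.
Ratio = (2.4719/1.6854)^0.7857 = 1.4667^0.7857 ≈ 1.3511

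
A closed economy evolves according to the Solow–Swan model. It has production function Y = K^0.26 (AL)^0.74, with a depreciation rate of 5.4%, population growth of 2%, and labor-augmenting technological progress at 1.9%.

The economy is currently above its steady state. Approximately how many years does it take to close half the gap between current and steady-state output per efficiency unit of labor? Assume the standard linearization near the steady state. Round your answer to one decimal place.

about 10.1 years

Near the steady state the convergence rate is λ = (1 − α)(n + g + δ).
λ = (1 − 0.26) × 0.093 = 0.74 × 0.093 = 0.06882
Half-life = ln 2 / λ = 0.6931 / 0.06882 ≈ 10.07 years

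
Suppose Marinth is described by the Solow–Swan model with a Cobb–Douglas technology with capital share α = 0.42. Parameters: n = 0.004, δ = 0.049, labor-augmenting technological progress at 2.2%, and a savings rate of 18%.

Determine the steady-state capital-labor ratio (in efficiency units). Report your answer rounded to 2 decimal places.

At the steady state, Δk = 0, so s·k^α = (n + g + δ)·k.
Rearranging, k^(1−α) = s / (n + g + δ).
k^0.58 = 0.18 / (0.004 + 0.022 + 0.049) = 0.18 / 0.075 = 2.4000
k* = 2.4000^(1/0.58) ≈ 4.5241

k* ≈ 4.52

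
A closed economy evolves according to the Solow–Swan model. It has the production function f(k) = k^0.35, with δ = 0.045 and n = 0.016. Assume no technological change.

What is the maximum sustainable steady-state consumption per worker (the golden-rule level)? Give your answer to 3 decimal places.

c_gold ≈ 1.665

At the golden rule, f'(k) = n + δ, so α·k^(α−1) = n + δ and k_gold = (α/(n + δ))^(1/(1−α)).
k_gold = (0.35/0.061)^(1/0.65) = 5.7377^1.5385 ≈ 14.7000
c_gold = f(k_gold) − (n + δ)·k_gold = 2.5619 − 0.061×14.7000 ≈ 1.6652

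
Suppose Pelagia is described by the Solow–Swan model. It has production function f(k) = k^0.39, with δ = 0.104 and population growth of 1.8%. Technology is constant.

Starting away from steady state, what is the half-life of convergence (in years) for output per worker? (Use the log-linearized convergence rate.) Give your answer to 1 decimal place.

Near the steady state the convergence rate is λ = (1 − α)(n + δ).
λ = (1 − 0.39) × 0.122 = 0.61 × 0.122 = 0.07442
Half-life = ln 2 / λ = 0.6931 / 0.07442 ≈ 9.31 years

half-life ≈ 9.3 years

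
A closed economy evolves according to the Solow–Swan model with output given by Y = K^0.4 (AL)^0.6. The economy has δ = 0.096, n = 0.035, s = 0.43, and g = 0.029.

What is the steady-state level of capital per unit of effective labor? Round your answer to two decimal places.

k* = 5.19

In steady state, investment equals break-even investment: s·k^α = (n + g + δ)·k.
Dividing both sides by k: k^(1−α) = s / (n + g + δ).
k^0.6 = 0.43 / (0.035 + 0.029 + 0.096) = 0.43 / 0.160 = 2.6875
k* = 2.6875^(1/0.6) ≈ 5.1949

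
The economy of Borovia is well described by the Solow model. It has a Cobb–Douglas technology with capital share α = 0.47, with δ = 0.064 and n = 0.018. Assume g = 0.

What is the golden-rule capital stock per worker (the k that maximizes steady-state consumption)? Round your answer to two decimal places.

The golden rule sets f'(k) = n + δ, i.e. α·k^(α−1) = n + δ.
So k^(1−α) = α / (n + δ) = 0.47 / 0.082 = 5.7317.
k_gold = 5.7317^(1/0.53) ≈ 26.9602

k_gold ≈ 26.96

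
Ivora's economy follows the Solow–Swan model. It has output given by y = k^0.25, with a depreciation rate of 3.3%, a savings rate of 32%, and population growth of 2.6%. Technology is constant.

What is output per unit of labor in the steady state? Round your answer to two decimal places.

y* ≈ 1.76

Steady state requires s·f(k) = (n + δ)·k, i.e. s·k^α = (n + δ)·k.
Rearranging, k^(1−α) = s / (n + δ).
k^0.75 = 0.32 / (0.026 + 0.033) = 0.32 / 0.059 = 5.4237
k* = 5.4237^(1/0.75) ≈ 9.5293
y* = (k*)^α = 9.5293^0.25 ≈ 1.7570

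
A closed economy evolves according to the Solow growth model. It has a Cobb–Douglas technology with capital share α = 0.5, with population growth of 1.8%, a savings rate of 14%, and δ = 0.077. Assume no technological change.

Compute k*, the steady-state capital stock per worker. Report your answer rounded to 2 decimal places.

In steady state, investment equals break-even investment: s·k^α = (n + δ)·k.
Rearranging, k^(1−α) = s / (n + δ).
k^0.5 = 0.14 / (0.018 + 0.077) = 0.14 / 0.095 = 1.4737
k* = 1.4737^(1/0.5) ≈ 2.1718

k* = 2.17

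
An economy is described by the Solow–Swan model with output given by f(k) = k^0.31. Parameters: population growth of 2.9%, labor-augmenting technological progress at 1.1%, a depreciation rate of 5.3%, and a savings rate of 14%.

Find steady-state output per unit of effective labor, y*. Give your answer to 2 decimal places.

y* ≈ 1.20

In steady state, investment equals break-even investment: s·k^α = (n + g + δ)·k.
Dividing both sides by k: k^(1−α) = s / (n + g + δ).
k^0.69 = 0.14 / (0.029 + 0.011 + 0.053) = 0.14 / 0.093 = 1.5054
k* = 1.5054^(1/0.69) ≈ 1.8091
y* = (k*)^α = 1.8091^0.31 ≈ 1.2017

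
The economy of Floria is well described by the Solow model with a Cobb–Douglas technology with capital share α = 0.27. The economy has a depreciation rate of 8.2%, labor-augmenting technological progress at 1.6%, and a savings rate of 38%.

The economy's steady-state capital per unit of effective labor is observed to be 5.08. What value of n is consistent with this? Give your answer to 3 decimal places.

At the steady state, Δk = 0, so s·k^α = (n + g + δ)·k.
So s / (n + g + δ) = (k*)^(1−α) = 5.08^0.73 = 3.2755.
Therefore n + g + δ = s / 3.2755 = 0.38 / 3.2755 = 0.1160, so n = 0.1160 − 0.098 = 0.0180.

n ≈ 0.018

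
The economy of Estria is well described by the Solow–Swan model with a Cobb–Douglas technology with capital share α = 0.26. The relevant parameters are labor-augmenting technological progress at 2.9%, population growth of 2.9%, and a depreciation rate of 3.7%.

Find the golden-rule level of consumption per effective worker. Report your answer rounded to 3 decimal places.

c_gold ≈ 1.054

At the golden rule, f'(k) = n + g + δ, so α·k^(α−1) = n + g + δ and k_gold = (α/(n + g + δ))^(1/(1−α)).
k_gold = (0.26/0.095)^(1/0.74) = 2.7368^1.3514 ≈ 3.8984
c_gold = f(k_gold) − (n + g + δ)·k_gold = 1.4244 − 0.095×3.8984 ≈ 1.0541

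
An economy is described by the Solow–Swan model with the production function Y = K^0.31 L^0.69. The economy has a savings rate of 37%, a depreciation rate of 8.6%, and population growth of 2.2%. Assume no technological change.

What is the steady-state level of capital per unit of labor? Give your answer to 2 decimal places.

In steady state, investment equals break-even investment: s·k^α = (n + δ)·k.
Rearranging, k^(1−α) = s / (n + δ).
k^0.69 = 0.37 / (0.022 + 0.086) = 0.37 / 0.108 = 3.4259
k* = 3.4259^(1/0.69) ≈ 5.9571

k* = 5.96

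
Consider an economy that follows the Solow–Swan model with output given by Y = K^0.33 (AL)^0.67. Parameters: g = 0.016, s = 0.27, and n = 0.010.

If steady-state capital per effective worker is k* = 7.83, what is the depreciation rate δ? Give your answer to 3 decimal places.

δ ≈ 0.042

Steady state requires s·f(k) = (n + g + δ)·k, i.e. s·k^α = (n + g + δ)·k.
So s / (n + g + δ) = (k*)^(1−α) = 7.83^0.67 = 3.9703.
Therefore n + g + δ = s / 3.9703 = 0.27 / 3.9703 = 0.0680, so δ = 0.0680 − 0.026 = 0.0420.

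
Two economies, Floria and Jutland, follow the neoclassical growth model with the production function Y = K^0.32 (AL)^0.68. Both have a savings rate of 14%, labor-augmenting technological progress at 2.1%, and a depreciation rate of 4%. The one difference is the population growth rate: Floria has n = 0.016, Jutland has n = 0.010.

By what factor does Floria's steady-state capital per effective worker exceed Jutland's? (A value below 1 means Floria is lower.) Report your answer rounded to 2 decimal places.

Steady-state k* = [s/(n + g + δ)]^(1/(1−α)), so the ratio is [ (s_F/(n + g + δ)_F) / (s_J/(n + g + δ)_J) ]^1.4706.
s_F/(n + g + δ)_F = 0.14/0.077 = 1.8182; s_J/(n + g + δ)_J = 0.14/0.071 = 1.9718.
Ratio = (1.8182/1.9718)^1.4706 = 0.9221^1.4706 ≈ 0.8876

ratio ≈ 0.89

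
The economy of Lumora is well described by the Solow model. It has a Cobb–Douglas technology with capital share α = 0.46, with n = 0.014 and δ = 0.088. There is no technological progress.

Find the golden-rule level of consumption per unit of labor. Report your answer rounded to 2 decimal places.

At the golden rule, f'(k) = n + δ, so α·k^(α−1) = n + δ and k_gold = (α/(n + δ))^(1/(1−α)).
k_gold = (0.46/0.102)^(1/0.54) = 4.5098^1.8519 ≈ 16.2717
c_gold = f(k_gold) − (n + δ)·k_gold = 3.6079 − 0.102×16.2717 ≈ 1.9482

c_gold ≈ 1.95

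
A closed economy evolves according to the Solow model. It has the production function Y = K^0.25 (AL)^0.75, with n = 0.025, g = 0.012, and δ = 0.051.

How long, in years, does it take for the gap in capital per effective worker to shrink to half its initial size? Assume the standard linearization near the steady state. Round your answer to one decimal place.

half-life ≈ 10.5 years

Near the steady state the convergence rate is λ = (1 − α)(n + g + δ).
λ = (1 − 0.25) × 0.088 = 0.75 × 0.088 = 0.0660
Half-life = ln 2 / λ = 0.6931 / 0.0660 ≈ 10.50 years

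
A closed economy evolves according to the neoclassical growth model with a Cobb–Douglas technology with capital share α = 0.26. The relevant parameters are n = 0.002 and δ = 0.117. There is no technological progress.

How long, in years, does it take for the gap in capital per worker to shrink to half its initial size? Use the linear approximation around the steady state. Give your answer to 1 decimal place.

Near the steady state the convergence rate is λ = (1 − α)(n + δ).
λ = (1 − 0.26) × 0.119 = 0.74 × 0.119 = 0.08806
Half-life = ln 2 / λ = 0.6931 / 0.08806 ≈ 7.87 years

about 7.9 years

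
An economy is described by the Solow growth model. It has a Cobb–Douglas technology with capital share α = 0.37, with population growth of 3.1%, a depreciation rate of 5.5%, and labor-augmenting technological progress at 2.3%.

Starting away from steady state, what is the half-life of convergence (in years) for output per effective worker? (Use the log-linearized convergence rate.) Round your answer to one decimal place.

Near the steady state the convergence rate is λ = (1 − α)(n + g + δ).
λ = (1 − 0.37) × 0.109 = 0.63 × 0.109 = 0.06867
Half-life = ln 2 / λ = 0.6931 / 0.06867 ≈ 10.09 years

about 10.1 years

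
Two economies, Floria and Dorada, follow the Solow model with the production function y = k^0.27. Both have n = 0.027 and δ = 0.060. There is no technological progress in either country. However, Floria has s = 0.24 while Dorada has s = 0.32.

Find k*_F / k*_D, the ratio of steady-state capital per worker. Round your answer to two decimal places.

Steady-state k* = [s/(n + δ)]^(1/(1−α)), so the ratio is [ (s_F/(n + δ)_F) / (s_D/(n + δ)_D) ]^1.3699.
s_F/(n + δ)_F = 0.24/0.087 = 2.7586; s_D/(n + δ)_D = 0.32/0.087 = 3.6782.
Ratio = (2.7586/3.6782)^1.3699 = 0.7500^1.3699 ≈ 0.6743

ratio ≈ 0.67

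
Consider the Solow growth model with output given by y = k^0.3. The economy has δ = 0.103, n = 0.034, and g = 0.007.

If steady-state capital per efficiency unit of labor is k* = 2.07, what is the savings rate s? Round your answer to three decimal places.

Steady state requires s·f(k) = (n + g + δ)·k, i.e. s·k^α = (n + g + δ)·k.
So s / (n + g + δ) = (k*)^(1−α) = 2.07^0.7 = 1.6641.
Therefore s = 1.6641 × (n + g + δ) = 1.6641 × 0.144 = 0.2396.

s ≈ 0.240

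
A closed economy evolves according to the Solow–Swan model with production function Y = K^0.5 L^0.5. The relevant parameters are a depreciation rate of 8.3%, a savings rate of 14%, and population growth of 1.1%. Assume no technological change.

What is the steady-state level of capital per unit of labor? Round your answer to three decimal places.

In steady state, investment equals break-even investment: s·k^α = (n + δ)·k.
Dividing both sides by k: k^(1−α) = s / (n + δ).
k^0.5 = 0.14 / (0.011 + 0.083) = 0.14 / 0.094 = 1.4894
k* = 1.4894^(1/0.5) ≈ 2.2183

k* = 2.218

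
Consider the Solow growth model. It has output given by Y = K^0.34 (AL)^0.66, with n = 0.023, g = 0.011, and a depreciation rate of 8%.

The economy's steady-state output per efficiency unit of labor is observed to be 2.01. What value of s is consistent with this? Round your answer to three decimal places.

Steady state requires s·f(k) = (n + g + δ)·k, i.e. s·k^α = (n + g + δ)·k.
Since y* = [s/(n + g + δ)]^(α/(1−α)), we have s/(n + g + δ) = (y*)^((1−α)/α) = 2.01^1.9412 = 3.8776.
Therefore s = 3.8776 × (n + g + δ) = 3.8776 × 0.114 = 0.4420.

s ≈ 0.442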